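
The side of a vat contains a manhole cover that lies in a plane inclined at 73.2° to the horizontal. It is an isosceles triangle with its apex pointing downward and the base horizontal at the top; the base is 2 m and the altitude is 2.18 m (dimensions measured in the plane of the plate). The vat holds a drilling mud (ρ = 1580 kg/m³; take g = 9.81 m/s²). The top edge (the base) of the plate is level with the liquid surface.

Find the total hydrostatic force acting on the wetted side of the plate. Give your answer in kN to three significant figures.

F ≈ 23.5 kN

γ = ρg = 1580 × 9.81 / 1000 = 15.4998 kN/m³.
Let θ = 73.2° be the plate's angle to the horizontal; measure y along the incline from where the plane meets the free surface. Vertical depth h = y·sinθ with sinθ = 0.957319.
With the apex down, the centroid sits h/3 = 2.18/3 = 0.726667 m below the base (the top edge), so y_c = 0.726667 m and h_c = 0.726667 × 0.957319 = 0.695652 m.
A = ½ × 2 × 2.18 = 2.18 m².
Resultant F = γ·h_c·A = 15.4998 × 0.695652 × 2.18 = 23.5058 kN.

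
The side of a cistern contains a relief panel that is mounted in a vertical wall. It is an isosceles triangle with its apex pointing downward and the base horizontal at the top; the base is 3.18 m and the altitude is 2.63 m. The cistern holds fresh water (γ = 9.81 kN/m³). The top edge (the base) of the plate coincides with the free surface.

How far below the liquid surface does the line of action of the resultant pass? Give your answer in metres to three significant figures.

h_p = 1.32 m

γ = 9.81 kN/m³.
With the apex down, the centroid sits h/3 = 2.63/3 = 0.876667 m below the base (the top edge), so the centroid depth is h_c = 0.876667 m.
A = ½ × 3.18 × 2.63 = 4.1817 m².
Resultant F = γ·h_c·A = 9.81 × 0.876667 × 4.1817 = 35.9631 kN.
I_c = b·h³/36 = 3.18 × 2.63³/36 = 1.60691 m⁴.
Centre of pressure: y_p = y_c + I_c/(y_c·A) = 0.876667 + 1.60691/(0.876667 × 4.1817) = 0.876667 + 0.438333 = 1.315 m along the plane.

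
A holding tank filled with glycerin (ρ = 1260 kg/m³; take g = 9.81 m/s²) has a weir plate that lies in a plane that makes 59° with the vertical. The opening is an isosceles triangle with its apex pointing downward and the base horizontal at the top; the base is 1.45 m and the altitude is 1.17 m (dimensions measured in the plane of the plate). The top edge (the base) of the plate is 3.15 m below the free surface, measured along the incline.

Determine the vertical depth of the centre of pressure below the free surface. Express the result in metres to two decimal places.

h_p = 1.83 m

γ = ρg = 1260 × 9.81 / 1000 = 12.3606 kN/m³.
The plate makes 59° with the vertical, i.e. θ = 90° − 59° = 31° to the horizontal. Measuring y along the incline from the free-surface line, vertical depth h = y·sinθ with sinθ = 0.515038.
With the apex down, the centroid sits h/3 = 1.17/3 = 0.39 m below the base (the top edge), so y_c = 3.15 + 0.39 = 3.54 m and h_c = 3.54 × 0.515038 = 1.82323 m.
A = ½ × 1.45 × 1.17 = 0.84825 m².
Resultant F = γ·h_c·A = 12.3606 × 1.82323 × 0.84825 = 19.1163 kN.
I_c = b·h³/36 = 1.45 × 1.17³/36 = 0.0645094 m⁴.
Centre of pressure: y_p = y_c + I_c/(y_c·A) = 3.54 + 0.0645094/(3.54 × 0.84825) = 3.54 + 0.021483 = 3.56148 m along the plane.
Vertically, h_p = y_p·sinθ = 3.56148 × 0.515038 = 1.8343 m.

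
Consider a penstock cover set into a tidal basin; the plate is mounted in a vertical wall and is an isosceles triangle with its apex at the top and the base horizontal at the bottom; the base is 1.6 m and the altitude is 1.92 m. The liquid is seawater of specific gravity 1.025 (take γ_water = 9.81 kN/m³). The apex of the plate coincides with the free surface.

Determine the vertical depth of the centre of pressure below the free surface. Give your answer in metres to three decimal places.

γ = 1.025 × 9.81 = 10.05525 kN/m³.
With the apex up, the centroid sits 2h/3 = 2 × 1.92/3 = 1.28 m below the apex, so the centroid depth is h_c = 1.28 m.
A = ½ × 1.6 × 1.92 = 1.536 m².
Resultant F = γ·h_c·A = 10.05525 × 1.28 × 1.536 = 19.7694 kN.
I_c = b·h³/36 = 1.6 × 1.92³/36 = 0.314573 m⁴.
Centre of pressure: y_p = y_c + I_c/(y_c·A) = 1.28 + 0.314573/(1.28 × 1.536) = 1.28 + 0.16 = 1.44 m along the plane.

h_p = 1.440 m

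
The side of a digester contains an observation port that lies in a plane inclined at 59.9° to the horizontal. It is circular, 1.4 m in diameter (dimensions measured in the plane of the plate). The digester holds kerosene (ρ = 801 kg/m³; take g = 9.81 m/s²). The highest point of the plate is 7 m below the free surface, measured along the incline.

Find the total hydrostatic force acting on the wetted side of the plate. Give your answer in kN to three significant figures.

γ = ρg = 801 × 9.81 / 1000 = 7.85781 kN/m³.
Let θ = 59.9° be the plate's angle to the horizontal; measure y along the incline from where the plane meets the free surface. Vertical depth h = y·sinθ with sinθ = 0.865151.
The centroid is at the centre, 0.7 m below the top of the plate, so y_c = 7 + 0.7 = 7.7 m and h_c = 7.7 × 0.865151 = 6.66166 m.
A = π(0.7)² = 1.53938 m².
Resultant F = γ·h_c·A = 7.85781 × 6.66166 × 1.53938 = 80.5805 kN.

F ≈ 80.6 kN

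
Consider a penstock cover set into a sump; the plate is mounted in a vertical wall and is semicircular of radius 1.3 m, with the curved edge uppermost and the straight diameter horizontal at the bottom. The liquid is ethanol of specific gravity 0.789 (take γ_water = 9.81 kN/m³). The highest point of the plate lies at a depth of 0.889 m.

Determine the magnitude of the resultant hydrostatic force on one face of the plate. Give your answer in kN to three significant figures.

γ = 0.789 × 9.81 = 7.74009 kN/m³.
The centroid lies 4r/(3π) = 0.551737 m above the diameter, so r − 4r/(3π) = 1.3 − 0.551737 = 0.748263 m below the topmost point, so the centroid depth is h_c = 0.889 + 0.748263 = 1.63726 m.
A = πr²/2 = π × 1.3²/2 = 2.65465 m².
Resultant F = γ·h_c·A = 7.74009 × 1.63726 × 2.65465 = 33.6412 kN.

F ≈ 33.6 kN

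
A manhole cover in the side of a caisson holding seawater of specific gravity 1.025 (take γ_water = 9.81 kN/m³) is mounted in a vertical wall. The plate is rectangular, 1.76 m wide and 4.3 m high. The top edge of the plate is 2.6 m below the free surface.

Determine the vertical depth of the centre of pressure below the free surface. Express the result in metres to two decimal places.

h_p = 5.07 m

γ = 1.025 × 9.81 = 10.05525 kN/m³.
The centroid lies 4.3/2 = 2.15 m below the top edge, so the centroid depth is h_c = 2.6 + 2.15 = 4.75 m.
A = 1.76 × 4.3 = 7.568 m².
Resultant F = γ·h_c·A = 10.05525 × 4.75 × 7.568 = 361.466 kN.
I_c = b·h³/12 = 1.76 × 4.3³/12 = 11.661 m⁴.
Centre of pressure: y_p = y_c + I_c/(y_c·A) = 4.75 + 11.661/(4.75 × 7.568) = 4.75 + 0.324385 = 5.07439 m along the plane.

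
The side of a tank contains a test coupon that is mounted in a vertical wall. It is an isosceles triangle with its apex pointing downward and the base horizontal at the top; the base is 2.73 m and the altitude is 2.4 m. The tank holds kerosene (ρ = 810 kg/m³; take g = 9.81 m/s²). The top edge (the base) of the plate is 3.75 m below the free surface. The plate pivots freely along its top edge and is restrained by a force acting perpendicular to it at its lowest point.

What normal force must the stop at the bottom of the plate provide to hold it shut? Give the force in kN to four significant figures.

P ≈ 42.95 kN

γ = ρg = 810 × 9.81 / 1000 = 7.9461 kN/m³.
With the apex down, the centroid sits h/3 = 2.4/3 = 0.8 m below the base (the top edge), so the centroid depth is h_c = 3.75 + 0.8 = 4.55 m.
A = ½ × 2.73 × 2.4 = 3.276 m².
Resultant F = γ·h_c·A = 7.9461 × 4.55 × 3.276 = 118.443 kN.
I_c = b·h³/36 = 2.73 × 2.4³/36 = 1.04832 m⁴.
Centre of pressure: y_p = y_c + I_c/(y_c·A) = 4.55 + 1.04832/(4.55 × 3.276) = 4.55 + 0.0703297 = 4.62033 m along the plane.
The resultant acts 0.8 + 0.0703297 = 0.87033 m (along the plate) below the hinge at the top edge, so the moment about the hinge is M = F × 0.87033 = 118.443 × 0.87033 = 103.084 kN·m.
A normal force at the bottom, 2.4 m from the hinge, must supply this moment: P = 103.084/2.4 = 42.9517 kN.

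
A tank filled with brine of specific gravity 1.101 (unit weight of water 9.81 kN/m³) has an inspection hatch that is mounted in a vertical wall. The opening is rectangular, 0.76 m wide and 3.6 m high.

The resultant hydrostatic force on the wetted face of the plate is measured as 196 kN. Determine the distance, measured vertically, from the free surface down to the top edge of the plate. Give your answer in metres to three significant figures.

γ = 1.101 × 9.81 = 10.80081 kN/m³.
A = 0.76 × 3.6 = 2.736 m².
From F = γ·h_c·A, the centroid depth is h_c = 196/(10.80081 × 2.736) = 6.6326 m.
The centroid lies 3.6/2 = 1.8 m below the top edge, so the top edge sits at h_top = 6.6326 − 1.8 = 4.8326 m below the surface.

d_top ≈ 4.83 m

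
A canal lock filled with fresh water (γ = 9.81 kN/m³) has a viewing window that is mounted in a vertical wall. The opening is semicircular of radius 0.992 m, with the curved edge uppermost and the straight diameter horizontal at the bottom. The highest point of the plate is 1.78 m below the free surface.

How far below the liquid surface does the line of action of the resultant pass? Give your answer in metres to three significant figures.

γ = 9.81 kN/m³.
The centroid lies 4r/(3π) = 0.421018 m above the diameter, so r − 4r/(3π) = 0.992 − 0.421018 = 0.570982 m below the topmost point, so the centroid depth is h_c = 1.78 + 0.570982 = 2.35098 m.
A = πr²/2 = π × 0.992²/2 = 1.54576 m².
Resultant F = γ·h_c·A = 9.81 × 2.35098 × 1.54576 = 35.65 kN.
I_c = (π/8 − 8/(9π))·r⁴ = 0.109757 × 0.992⁴ = 0.106287 m⁴.
Centre of pressure: y_p = y_c + I_c/(y_c·A) = 2.35098 + 0.106287/(2.35098 × 1.54576) = 2.35098 + 0.0292475 = 2.38023 m along the plane.

h_p = 2.38 m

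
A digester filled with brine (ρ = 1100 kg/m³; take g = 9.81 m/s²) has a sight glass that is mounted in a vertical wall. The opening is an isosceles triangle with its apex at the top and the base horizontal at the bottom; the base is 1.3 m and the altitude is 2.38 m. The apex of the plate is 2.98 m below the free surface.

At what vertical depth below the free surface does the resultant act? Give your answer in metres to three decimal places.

h_p = 4.636 m

γ = ρg = 1100 × 9.81 / 1000 = 10.791 kN/m³.
With the apex up, the centroid sits 2h/3 = 2 × 2.38/3 = 1.58667 m below the apex, so the centroid depth is h_c = 2.98 + 1.58667 = 4.56667 m.
A = ½ × 1.3 × 2.38 = 1.547 m².
Resultant F = γ·h_c·A = 10.791 × 4.56667 × 1.547 = 76.2345 kN.
I_c = b·h³/36 = 1.3 × 2.38³/36 = 0.486824 m⁴.
Centre of pressure: y_p = y_c + I_c/(y_c·A) = 4.56667 + 0.486824/(4.56667 × 1.547) = 4.56667 + 0.06891 = 4.63558 m along the plane.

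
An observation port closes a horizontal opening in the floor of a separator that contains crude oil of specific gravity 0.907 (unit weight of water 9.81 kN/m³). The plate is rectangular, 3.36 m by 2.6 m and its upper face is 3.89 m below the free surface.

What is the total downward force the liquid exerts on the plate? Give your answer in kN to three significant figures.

γ = 0.907 × 9.81 = 8.89767 kN/m³.
The plate is horizontal, so pressure is uniform at p = γ·h = 8.89767 × 3.89 = 34.6119 kN/m².
A = 3.36 × 2.6 = 8.736 m².
F = p·A = 34.6119 × 8.736 = 302.37 kN.

F ≈ 302 kN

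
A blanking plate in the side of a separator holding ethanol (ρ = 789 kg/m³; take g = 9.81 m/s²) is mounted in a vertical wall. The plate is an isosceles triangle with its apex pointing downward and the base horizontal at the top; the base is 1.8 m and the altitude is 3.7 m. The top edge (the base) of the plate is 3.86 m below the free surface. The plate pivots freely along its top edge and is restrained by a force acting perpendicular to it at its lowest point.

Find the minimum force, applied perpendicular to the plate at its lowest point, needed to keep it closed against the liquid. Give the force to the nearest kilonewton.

γ = ρg = 789 × 9.81 / 1000 = 7.74009 kN/m³.
With the apex down, the centroid sits h/3 = 3.7/3 = 1.23333 m below the base (the top edge), so the centroid depth is h_c = 3.86 + 1.23333 = 5.09333 m.
A = ½ × 1.8 × 3.7 = 3.33 m².
Resultant F = γ·h_c·A = 7.74009 × 5.09333 × 3.33 = 131.278 kN.
I_c = b·h³/36 = 1.8 × 3.7³/36 = 2.53265 m⁴.
Centre of pressure: y_p = y_c + I_c/(y_c·A) = 5.09333 + 2.53265/(5.09333 × 3.33) = 5.09333 + 0.149324 = 5.24265 m along the plane.
The resultant acts 1.23333 + 0.149324 = 1.38265 m (along the plate) below the hinge at the top edge, so the moment about the hinge is M = F × 1.38265 = 131.278 × 1.38265 = 181.512 kN·m.
A normal force at the bottom, 3.7 m from the hinge, must supply this moment: P = 181.512/3.7 = 49.0573 kN.

P ≈ 49 kN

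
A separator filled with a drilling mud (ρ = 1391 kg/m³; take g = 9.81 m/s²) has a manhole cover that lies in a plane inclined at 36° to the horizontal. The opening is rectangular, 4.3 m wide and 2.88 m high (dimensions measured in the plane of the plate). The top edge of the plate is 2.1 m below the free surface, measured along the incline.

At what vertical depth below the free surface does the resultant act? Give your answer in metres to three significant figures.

γ = ρg = 1391 × 9.81 / 1000 = 13.64571 kN/m³.
Let θ = 36° be the plate's angle to the horizontal; measure y along the incline from where the plane meets the free surface. Vertical depth h = y·sinθ with sinθ = 0.587785.
The centroid lies 2.88/2 = 1.44 m below the top edge, so y_c = 2.1 + 1.44 = 3.54 m and h_c = 3.54 × 0.587785 = 2.08076 m.
A = 4.3 × 2.88 = 12.384 m².
Resultant F = γ·h_c·A = 13.64571 × 2.08076 × 12.384 = 351.624 kN.
I_c = b·h³/12 = 4.3 × 2.88³/12 = 8.55982 m⁴.
Centre of pressure: y_p = y_c + I_c/(y_c·A) = 3.54 + 8.55982/(3.54 × 12.384) = 3.54 + 0.195254 = 3.73525 m along the plane.
Vertically, h_p = y_p·sinθ = 3.73525 × 0.587785 = 2.19552 m.

h_p = 2.20 m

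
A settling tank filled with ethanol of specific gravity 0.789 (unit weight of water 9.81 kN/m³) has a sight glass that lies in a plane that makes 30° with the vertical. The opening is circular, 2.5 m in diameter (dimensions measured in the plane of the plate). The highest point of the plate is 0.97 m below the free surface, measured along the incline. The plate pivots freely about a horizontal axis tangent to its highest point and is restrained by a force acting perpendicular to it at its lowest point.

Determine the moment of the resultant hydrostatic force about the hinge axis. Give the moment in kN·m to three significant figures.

γ = 0.789 × 9.81 = 7.74009 kN/m³.
The plate makes 30° with the vertical, i.e. θ = 90° − 30° = 60° to the horizontal. Measuring y along the incline from the free-surface line, vertical depth h = y·sinθ with sinθ = 0.866025.
The centroid is at the centre, 1.25 m below the top of the plate, so y_c = 0.97 + 1.25 = 2.22 m and h_c = 2.22 × 0.866025 = 1.92258 m.
A = π(1.25)² = 4.90874 m².
Resultant F = γ·h_c·A = 7.74009 × 1.92258 × 4.90874 = 73.0467 kN.
I_c = πr⁴/4 = π × 1.25⁴/4 = 1.91748 m⁴.
Centre of pressure: y_p = y_c + I_c/(y_c·A) = 2.22 + 1.91748/(2.22 × 4.90874) = 2.22 + 0.175958 = 2.39596 m along the plane.
The resultant acts 1.25 + 0.175958 = 1.42596 m (along the plate) below the hinge at the top edge, so the moment about the hinge is M = F × 1.42596 = 73.0467 × 1.42596 = 104.162 kN·m.

M ≈ 104 kN·m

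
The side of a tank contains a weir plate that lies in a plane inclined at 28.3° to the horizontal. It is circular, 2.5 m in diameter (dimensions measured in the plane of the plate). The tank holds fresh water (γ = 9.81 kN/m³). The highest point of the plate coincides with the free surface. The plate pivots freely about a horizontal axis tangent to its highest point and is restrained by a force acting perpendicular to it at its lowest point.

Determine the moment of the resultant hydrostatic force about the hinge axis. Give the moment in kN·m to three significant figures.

γ = 9.81 kN/m³.
Let θ = 28.3° be the plate's angle to the horizontal; measure y along the incline from where the plane meets the free surface. Vertical depth h = y·sinθ with sinθ = 0.474088.
The centroid is at the centre, 1.25 m below the top of the plate, so y_c = 1.25 m and h_c = 1.25 × 0.474088 = 0.59261 m.
A = π(1.25)² = 4.90874 m².
Resultant F = γ·h_c·A = 9.81 × 0.59261 × 4.90874 = 28.537 kN.
I_c = πr⁴/4 = π × 1.25⁴/4 = 1.91748 m⁴.
Centre of pressure: y_p = y_c + I_c/(y_c·A) = 1.25 + 1.91748/(1.25 × 4.90874) = 1.25 + 0.312501 = 1.5625 m along the plane.
The resultant acts 1.25 + 0.312501 = 1.5625 m (along the plate) below the hinge at the top edge, so the moment about the hinge is M = F × 1.5625 = 28.537 × 1.5625 = 44.5891 kN·m.

M ≈ 44.6 kN·m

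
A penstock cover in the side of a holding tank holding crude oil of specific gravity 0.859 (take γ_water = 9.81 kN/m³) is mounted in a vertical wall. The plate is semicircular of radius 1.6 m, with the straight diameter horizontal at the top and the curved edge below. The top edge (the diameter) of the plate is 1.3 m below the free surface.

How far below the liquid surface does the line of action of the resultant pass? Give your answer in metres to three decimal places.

h_p = 2.069 m

γ = 0.859 × 9.81 = 8.42679 kN/m³.
The centroid of a semicircle lies 4r/(3π) = 0.679061 m from the diameter, here below the top edge, so the centroid depth is h_c = 1.3 + 0.679061 = 1.97906 m.
A = πr²/2 = π × 1.6²/2 = 4.02124 m².
Resultant F = γ·h_c·A = 8.42679 × 1.97906 × 4.02124 = 67.0627 kN.
I_c = (π/8 − 8/(9π))·r⁴ = 0.109757 × 1.6⁴ = 0.719303 m⁴.
Centre of pressure: y_p = y_c + I_c/(y_c·A) = 1.97906 + 0.719303/(1.97906 × 4.02124) = 1.97906 + 0.0903843 = 2.06944 m along the plane.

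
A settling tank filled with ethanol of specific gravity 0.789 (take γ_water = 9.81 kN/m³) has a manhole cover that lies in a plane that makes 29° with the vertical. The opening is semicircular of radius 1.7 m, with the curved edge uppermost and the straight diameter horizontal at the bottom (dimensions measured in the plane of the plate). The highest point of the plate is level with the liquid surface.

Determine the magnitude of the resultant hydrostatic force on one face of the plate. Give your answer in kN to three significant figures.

F ≈ 30.1 kN

γ = 0.789 × 9.81 = 7.74009 kN/m³.
The plate makes 29° with the vertical, i.e. θ = 90° − 29° = 61° to the horizontal. Measuring y along the incline from the free-surface line, vertical depth h = y·sinθ with sinθ = 0.874620.
The centroid lies 4r/(3π) = 0.721502 m above the diameter, so r − 4r/(3π) = 1.7 − 0.721502 = 0.978498 m below the topmost point, so y_c = 0.978498 m and h_c = 0.978498 × 0.874620 = 0.855814 m.
A = πr²/2 = π × 1.7²/2 = 4.5396 m².
Resultant F = γ·h_c·A = 7.74009 × 0.855814 × 4.5396 = 30.0707 kN.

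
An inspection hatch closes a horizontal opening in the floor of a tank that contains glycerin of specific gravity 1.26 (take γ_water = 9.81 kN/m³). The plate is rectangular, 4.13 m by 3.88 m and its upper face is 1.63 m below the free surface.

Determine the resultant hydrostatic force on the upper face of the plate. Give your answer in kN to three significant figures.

F ≈ 323 kN

γ = 1.26 × 9.81 = 12.3606 kN/m³.
The plate is horizontal, so pressure is uniform at p = γ·h = 12.3606 × 1.63 = 20.1478 kN/m².
A = 4.13 × 3.88 = 16.0244 m².
F = p·A = 20.1478 × 16.0244 = 322.856 kN.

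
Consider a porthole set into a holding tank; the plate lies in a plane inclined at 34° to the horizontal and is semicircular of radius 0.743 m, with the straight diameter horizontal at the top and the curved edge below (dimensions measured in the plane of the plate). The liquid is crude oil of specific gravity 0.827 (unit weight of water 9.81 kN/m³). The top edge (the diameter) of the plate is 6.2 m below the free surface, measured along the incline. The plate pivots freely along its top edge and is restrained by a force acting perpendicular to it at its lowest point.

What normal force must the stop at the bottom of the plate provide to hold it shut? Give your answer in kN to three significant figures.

P ≈ 11.1 kN

γ = 0.827 × 9.81 = 8.11287 kN/m³.
Let θ = 34° be the plate's angle to the horizontal; measure y along the incline from where the plane meets the free surface. Vertical depth h = y·sinθ with sinθ = 0.559193.
The centroid of a semicircle lies 4r/(3π) = 0.315339 m from the diameter, here below the top edge, so y_c = 6.2 + 0.315339 = 6.51534 m and h_c = 6.51534 × 0.559193 = 3.64333 m.
A = πr²/2 = π × 0.743²/2 = 0.867157 m².
Resultant F = γ·h_c·A = 8.11287 × 3.64333 × 0.867157 = 25.6313 kN.
I_c = (π/8 − 8/(9π))·r⁴ = 0.109757 × 0.743⁴ = 0.0334493 m⁴.
Centre of pressure: y_p = y_c + I_c/(y_c·A) = 6.51534 + 0.0334493/(6.51534 × 0.867157) = 6.51534 + 0.00592042 = 6.52126 m along the plane.
The resultant acts 0.315339 + 0.00592042 = 0.321259 m (along the plate) below the hinge at the top edge, so the moment about the hinge is M = F × 0.321259 = 25.6313 × 0.321259 = 8.23429 kN·m.
A normal force at the bottom, 0.743 m from the hinge, must supply this moment: P = 8.23429/0.743 = 11.0825 kN.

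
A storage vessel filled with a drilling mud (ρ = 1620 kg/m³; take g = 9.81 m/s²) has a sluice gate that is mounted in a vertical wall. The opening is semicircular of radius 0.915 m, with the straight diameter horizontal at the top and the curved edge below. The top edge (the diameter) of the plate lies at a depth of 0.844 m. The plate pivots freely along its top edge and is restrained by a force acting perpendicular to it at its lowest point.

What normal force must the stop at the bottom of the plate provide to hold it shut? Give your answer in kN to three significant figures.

P ≈ 12.3 kN

γ = ρg = 1620 × 9.81 / 1000 = 15.8922 kN/m³.
The centroid of a semicircle lies 4r/(3π) = 0.388338 m from the diameter, here below the top edge, so the centroid depth is h_c = 0.844 + 0.388338 = 1.23234 m.
A = πr²/2 = π × 0.915²/2 = 1.31511 m².
Resultant F = γ·h_c·A = 15.8922 × 1.23234 × 1.31511 = 25.7559 kN.
I_c = (π/8 − 8/(9π))·r⁴ = 0.109757 × 0.915⁴ = 0.0769337 m⁴.
Centre of pressure: y_p = y_c + I_c/(y_c·A) = 1.23234 + 0.0769337/(1.23234 × 1.31511) = 1.23234 + 0.0474705 = 1.27981 m along the plane.
The resultant acts 0.388338 + 0.0474705 = 0.435809 m (along the plate) below the hinge at the top edge, so the moment about the hinge is M = F × 0.435809 = 25.7559 × 0.435809 = 11.2247 kN·m.
A normal force at the bottom, 0.915 m from the hinge, must supply this moment: P = 11.2247/0.915 = 12.2674 kN.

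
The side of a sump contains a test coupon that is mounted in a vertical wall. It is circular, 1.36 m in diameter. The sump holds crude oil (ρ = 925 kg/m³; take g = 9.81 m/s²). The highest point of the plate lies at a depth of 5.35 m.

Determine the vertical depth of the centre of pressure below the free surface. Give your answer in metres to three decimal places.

h_p = 6.049 m

γ = ρg = 925 × 9.81 / 1000 = 9.07425 kN/m³.
The centroid is at the centre, 0.68 m below the top of the plate, so the centroid depth is h_c = 5.35 + 0.68 = 6.03 m.
A = π(0.68)² = 1.45267 m².
Resultant F = γ·h_c·A = 9.07425 × 6.03 × 1.45267 = 79.4868 kN.
I_c = πr⁴/4 = π × 0.68⁴/4 = 0.167929 m⁴.
Centre of pressure: y_p = y_c + I_c/(y_c·A) = 6.03 + 0.167929/(6.03 × 1.45267) = 6.03 + 0.0191709 = 6.04917 m along the plane.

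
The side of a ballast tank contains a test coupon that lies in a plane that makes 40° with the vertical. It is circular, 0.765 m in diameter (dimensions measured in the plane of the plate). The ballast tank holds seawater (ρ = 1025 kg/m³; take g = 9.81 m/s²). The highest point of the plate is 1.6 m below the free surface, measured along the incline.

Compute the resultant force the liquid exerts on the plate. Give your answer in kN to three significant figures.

γ = ρg = 1025 × 9.81 / 1000 = 10.05525 kN/m³.
The plate makes 40° with the vertical, i.e. θ = 90° − 40° = 50° to the horizontal. Measuring y along the incline from the free-surface line, vertical depth h = y·sinθ with sinθ = 0.766044.
The centroid is at the centre, 0.3825 m below the top of the plate, so y_c = 1.6 + 0.3825 = 1.9825 m and h_c = 1.9825 × 0.766044 = 1.51868 m.
A = π(0.3825)² = 0.459635 m².
Resultant F = γ·h_c·A = 10.05525 × 1.51868 × 0.459635 = 7.01895 kN.

F ≈ 7.02 kN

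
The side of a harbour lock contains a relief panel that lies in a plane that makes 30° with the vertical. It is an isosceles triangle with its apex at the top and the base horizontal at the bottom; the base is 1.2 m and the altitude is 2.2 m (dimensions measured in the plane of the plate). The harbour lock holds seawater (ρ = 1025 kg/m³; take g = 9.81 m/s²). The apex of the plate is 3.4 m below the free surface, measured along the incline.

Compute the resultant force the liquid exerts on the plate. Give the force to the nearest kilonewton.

F ≈ 56 kN

γ = ρg = 1025 × 9.81 / 1000 = 10.05525 kN/m³.
The plate makes 30° with the vertical, i.e. θ = 90° − 30° = 60° to the horizontal. Measuring y along the incline from the free-surface line, vertical depth h = y·sinθ with sinθ = 0.866025.
With the apex up, the centroid sits 2h/3 = 2 × 2.2/3 = 1.46667 m below the apex, so y_c = 3.4 + 1.46667 = 4.86667 m and h_c = 4.86667 × 0.866025 = 4.21466 m.
A = ½ × 1.2 × 2.2 = 1.32 m².
Resultant F = γ·h_c·A = 10.05525 × 4.21466 × 1.32 = 55.9409 kN.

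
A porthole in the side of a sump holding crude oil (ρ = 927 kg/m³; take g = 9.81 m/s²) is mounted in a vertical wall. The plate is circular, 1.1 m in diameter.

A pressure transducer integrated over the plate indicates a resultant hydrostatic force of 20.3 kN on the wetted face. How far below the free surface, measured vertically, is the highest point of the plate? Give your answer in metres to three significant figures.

d_top ≈ 1.80 m

γ = ρg = 927 × 9.81 / 1000 = 9.09387 kN/m³.
A = π(0.55)² = 0.950332 m².
From F = γ·h_c·A, the centroid depth is h_c = 20.3/(9.09387 × 0.950332) = 2.34894 m.
The centroid is at the centre, 0.55 m below the top of the plate, so the highest point sits at h_top = 2.34894 − 0.55 = 1.79894 m below the surface.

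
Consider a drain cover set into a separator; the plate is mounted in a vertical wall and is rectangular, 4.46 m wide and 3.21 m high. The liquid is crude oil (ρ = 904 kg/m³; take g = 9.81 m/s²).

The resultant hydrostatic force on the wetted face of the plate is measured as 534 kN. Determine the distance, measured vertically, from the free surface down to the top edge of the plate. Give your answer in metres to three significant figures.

γ = ρg = 904 × 9.81 / 1000 = 8.86824 kN/m³.
A = 4.46 × 3.21 = 14.3166 m².
From F = γ·h_c·A, the centroid depth is h_c = 534/(8.86824 × 14.3166) = 4.20595 m.
The centroid lies 3.21/2 = 1.605 m below the top edge, so the top edge sits at h_top = 4.20595 − 1.605 = 2.60095 m below the surface.

d_top ≈ 2.60 m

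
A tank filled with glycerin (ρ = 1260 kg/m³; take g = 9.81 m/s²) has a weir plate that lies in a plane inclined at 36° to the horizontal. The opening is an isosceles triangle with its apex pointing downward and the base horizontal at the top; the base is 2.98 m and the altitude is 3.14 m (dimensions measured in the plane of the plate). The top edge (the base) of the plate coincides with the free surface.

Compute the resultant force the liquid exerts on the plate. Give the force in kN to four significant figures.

F ≈ 35.58 kN

γ = ρg = 1260 × 9.81 / 1000 = 12.3606 kN/m³.
Let θ = 36° be the plate's angle to the horizontal; measure y along the incline from where the plane meets the free surface. Vertical depth h = y·sinθ with sinθ = 0.587785.
With the apex down, the centroid sits h/3 = 3.14/3 = 1.04667 m below the base (the top edge), so y_c = 1.04667 m and h_c = 1.04667 × 0.587785 = 0.615217 m.
A = ½ × 2.98 × 3.14 = 4.6786 m².
Resultant F = γ·h_c·A = 12.3606 × 0.615217 × 4.6786 = 35.5782 kN.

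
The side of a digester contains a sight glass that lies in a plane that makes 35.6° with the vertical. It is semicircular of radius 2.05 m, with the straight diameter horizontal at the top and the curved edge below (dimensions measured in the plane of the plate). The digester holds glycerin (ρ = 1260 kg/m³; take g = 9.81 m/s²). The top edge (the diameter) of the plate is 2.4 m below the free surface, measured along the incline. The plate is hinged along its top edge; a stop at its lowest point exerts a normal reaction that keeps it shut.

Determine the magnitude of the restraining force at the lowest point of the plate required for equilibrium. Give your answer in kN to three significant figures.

P ≈ 102 kN

γ = ρg = 1260 × 9.81 / 1000 = 12.3606 kN/m³.
The plate makes 35.6° with the vertical, i.e. θ = 90° − 35.6° = 54.4° to the horizontal. Measuring y along the incline from the free-surface line, vertical depth h = y·sinθ with sinθ = 0.813101.
The centroid of a semicircle lies 4r/(3π) = 0.870047 m from the diameter, here below the top edge, so y_c = 2.4 + 0.870047 = 3.27005 m and h_c = 3.27005 × 0.813101 = 2.65888 m.
A = πr²/2 = π × 2.05²/2 = 6.60127 m².
Resultant F = γ·h_c·A = 12.3606 × 2.65888 × 6.60127 = 216.953 kN.
I_c = (π/8 − 8/(9π))·r⁴ = 0.109757 × 2.05⁴ = 1.93842 m⁴.
Centre of pressure: y_p = y_c + I_c/(y_c·A) = 3.27005 + 1.93842/(3.27005 × 6.60127) = 3.27005 + 0.0897979 = 3.35985 m along the plane.
The resultant acts 0.870047 + 0.0897979 = 0.959845 m (along the plate) below the hinge at the top edge, so the moment about the hinge is M = F × 0.959845 = 216.953 × 0.959845 = 208.241 kN·m.
A normal force at the bottom, 2.05 m from the hinge, must supply this moment: P = 208.241/2.05 = 101.581 kN.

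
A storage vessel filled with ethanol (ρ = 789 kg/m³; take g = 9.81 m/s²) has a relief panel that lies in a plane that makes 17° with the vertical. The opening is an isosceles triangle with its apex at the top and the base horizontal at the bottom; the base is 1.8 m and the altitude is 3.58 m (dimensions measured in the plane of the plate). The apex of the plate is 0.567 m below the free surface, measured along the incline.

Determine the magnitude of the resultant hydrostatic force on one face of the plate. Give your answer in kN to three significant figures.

γ = ρg = 789 × 9.81 / 1000 = 7.74009 kN/m³.
The plate makes 17° with the vertical, i.e. θ = 90° − 17° = 73° to the horizontal. Measuring y along the incline from the free-surface line, vertical depth h = y·sinθ with sinθ = 0.956305.
With the apex up, the centroid sits 2h/3 = 2 × 3.58/3 = 2.38667 m below the apex, so y_c = 0.567 + 2.38667 = 2.95367 m and h_c = 2.95367 × 0.956305 = 2.82461 m.
A = ½ × 1.8 × 3.58 = 3.222 m².
Resultant F = γ·h_c·A = 7.74009 × 2.82461 × 3.222 = 70.4417 kN.

F ≈ 70.4 kN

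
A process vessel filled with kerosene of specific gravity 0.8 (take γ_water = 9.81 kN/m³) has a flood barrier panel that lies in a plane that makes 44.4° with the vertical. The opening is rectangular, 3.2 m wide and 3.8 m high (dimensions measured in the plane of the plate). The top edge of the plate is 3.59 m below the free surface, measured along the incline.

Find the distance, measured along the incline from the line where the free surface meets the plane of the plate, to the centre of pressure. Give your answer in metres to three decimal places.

γ = 0.8 × 9.81 = 7.848 kN/m³.
The plate makes 44.4° with the vertical, i.e. θ = 90° − 44.4° = 45.6° to the horizontal. Measuring y along the incline from the free-surface line, vertical depth h = y·sinθ with sinθ = 0.714473.
The centroid lies 3.8/2 = 1.9 m below the top edge, so y_c = 3.59 + 1.9 = 5.49 m and h_c = 5.49 × 0.714473 = 3.92246 m.
A = 3.2 × 3.8 = 12.16 m².
Resultant F = γ·h_c·A = 7.848 × 3.92246 × 12.16 = 374.327 kN.
I_c = b·h³/12 = 3.2 × 3.8³/12 = 14.6325 m⁴.
Centre of pressure: y_p = y_c + I_c/(y_c·A) = 5.49 + 14.6325/(5.49 × 12.16) = 5.49 + 0.219186 = 5.70919 m along the plane.

y_p = 5.709 m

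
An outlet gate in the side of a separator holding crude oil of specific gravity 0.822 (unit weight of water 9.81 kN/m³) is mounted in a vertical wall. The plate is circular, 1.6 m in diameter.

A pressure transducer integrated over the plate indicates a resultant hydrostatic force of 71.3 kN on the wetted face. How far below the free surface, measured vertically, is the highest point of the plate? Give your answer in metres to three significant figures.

d_top ≈ 3.60 m

γ = 0.822 × 9.81 = 8.06382 kN/m³.
A = π(0.8)² = 2.01062 m².
From F = γ·h_c·A, the centroid depth is h_c = 71.3/(8.06382 × 2.01062) = 4.39763 m.
The centroid is at the centre, 0.8 m below the top of the plate, so the highest point sits at h_top = 4.39763 − 0.8 = 3.59763 m below the surface.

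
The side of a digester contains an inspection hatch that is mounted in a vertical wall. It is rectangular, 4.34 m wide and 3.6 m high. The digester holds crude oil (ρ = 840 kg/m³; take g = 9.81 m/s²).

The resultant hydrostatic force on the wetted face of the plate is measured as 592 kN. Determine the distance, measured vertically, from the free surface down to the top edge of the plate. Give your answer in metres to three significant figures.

γ = ρg = 840 × 9.81 / 1000 = 8.2404 kN/m³.
A = 4.34 × 3.6 = 15.624 m².
From F = γ·h_c·A, the centroid depth is h_c = 592/(8.2404 × 15.624) = 4.59813 m.
The centroid lies 3.6/2 = 1.8 m below the top edge, so the top edge sits at h_top = 4.59813 − 1.8 = 2.79813 m below the surface.

d_top ≈ 2.80 m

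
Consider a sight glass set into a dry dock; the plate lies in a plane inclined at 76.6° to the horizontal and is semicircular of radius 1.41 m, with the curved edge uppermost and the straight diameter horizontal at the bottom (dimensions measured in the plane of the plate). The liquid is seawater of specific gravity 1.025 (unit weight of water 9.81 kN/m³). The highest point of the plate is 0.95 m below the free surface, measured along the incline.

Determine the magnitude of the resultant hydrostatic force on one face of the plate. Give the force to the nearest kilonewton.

F ≈ 54 kN

γ = 1.025 × 9.81 = 10.05525 kN/m³.
Let θ = 76.6° be the plate's angle to the horizontal; measure y along the incline from where the plane meets the free surface. Vertical depth h = y·sinθ with sinθ = 0.972776.
The centroid lies 4r/(3π) = 0.598423 m above the diameter, so r − 4r/(3π) = 1.41 − 0.598423 = 0.811577 m below the topmost point, so y_c = 0.95 + 0.811577 = 1.76158 m and h_c = 1.76158 × 0.972776 = 1.71362 m.
A = πr²/2 = π × 1.41²/2 = 3.1229 m².
Resultant F = γ·h_c·A = 10.05525 × 1.71362 × 3.1229 = 53.8103 kN.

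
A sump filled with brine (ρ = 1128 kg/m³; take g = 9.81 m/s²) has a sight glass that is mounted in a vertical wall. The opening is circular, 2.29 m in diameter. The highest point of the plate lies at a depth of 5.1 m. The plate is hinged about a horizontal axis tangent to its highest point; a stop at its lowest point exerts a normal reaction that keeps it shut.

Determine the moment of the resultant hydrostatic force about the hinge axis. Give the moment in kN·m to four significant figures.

M ≈ 340.8 kN·m

γ = ρg = 1128 × 9.81 / 1000 = 11.06568 kN/m³.
The centroid is at the centre, 1.145 m below the top of the plate, so the centroid depth is h_c = 5.1 + 1.145 = 6.245 m.
A = π(1.145)² = 4.11871 m².
Resultant F = γ·h_c·A = 11.06568 × 6.245 × 4.11871 = 284.624 kN.
I_c = πr⁴/4 = π × 1.145⁴/4 = 1.34993 m⁴.
Centre of pressure: y_p = y_c + I_c/(y_c·A) = 6.245 + 1.34993/(6.245 × 4.11871) = 6.245 + 0.0524829 = 6.29748 m along the plane.
The resultant acts 1.145 + 0.0524829 = 1.19748 m (along the plate) below the hinge at the top edge, so the moment about the hinge is M = F × 1.19748 = 284.624 × 1.19748 = 340.832 kN·m.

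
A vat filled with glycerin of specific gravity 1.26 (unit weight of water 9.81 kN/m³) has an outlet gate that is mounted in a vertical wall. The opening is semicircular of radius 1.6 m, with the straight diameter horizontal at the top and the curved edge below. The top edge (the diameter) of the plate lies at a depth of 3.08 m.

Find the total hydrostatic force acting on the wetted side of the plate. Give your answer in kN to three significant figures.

F ≈ 187 kN

γ = 1.26 × 9.81 = 12.3606 kN/m³.
The centroid of a semicircle lies 4r/(3π) = 0.679061 m from the diameter, here below the top edge, so the centroid depth is h_c = 3.08 + 0.679061 = 3.75906 m.
A = πr²/2 = π × 1.6²/2 = 4.02124 m².
Resultant F = γ·h_c·A = 12.3606 × 3.75906 × 4.02124 = 186.844 kN.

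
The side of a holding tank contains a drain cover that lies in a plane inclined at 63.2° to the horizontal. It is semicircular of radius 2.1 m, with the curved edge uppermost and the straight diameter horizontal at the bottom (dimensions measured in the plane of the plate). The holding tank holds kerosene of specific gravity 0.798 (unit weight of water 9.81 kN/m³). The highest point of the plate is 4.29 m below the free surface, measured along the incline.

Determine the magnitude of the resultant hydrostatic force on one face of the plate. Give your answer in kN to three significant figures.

F ≈ 266 kN

γ = 0.798 × 9.81 = 7.82838 kN/m³.
Let θ = 63.2° be the plate's angle to the horizontal; measure y along the incline from where the plane meets the free surface. Vertical depth h = y·sinθ with sinθ = 0.892586.
The centroid lies 4r/(3π) = 0.891268 m above the diameter, so r − 4r/(3π) = 2.1 − 0.891268 = 1.20873 m below the topmost point, so y_c = 4.29 + 1.20873 = 5.49873 m and h_c = 5.49873 × 0.892586 = 4.90809 m.
A = πr²/2 = π × 2.1²/2 = 6.92721 m².
Resultant F = γ·h_c·A = 7.82838 × 4.90809 × 6.92721 = 266.16 kN.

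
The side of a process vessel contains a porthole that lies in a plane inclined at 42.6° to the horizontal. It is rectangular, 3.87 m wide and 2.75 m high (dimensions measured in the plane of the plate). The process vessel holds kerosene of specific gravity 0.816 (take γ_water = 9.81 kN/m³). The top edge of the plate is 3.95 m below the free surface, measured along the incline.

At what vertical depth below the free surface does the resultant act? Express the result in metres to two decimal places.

h_p = 3.68 m

γ = 0.816 × 9.81 = 8.00496 kN/m³.
Let θ = 42.6° be the plate's angle to the horizontal; measure y along the incline from where the plane meets the free surface. Vertical depth h = y·sinθ with sinθ = 0.676876.
The centroid lies 2.75/2 = 1.375 m below the top edge, so y_c = 3.95 + 1.375 = 5.325 m and h_c = 5.325 × 0.676876 = 3.60436 m.
A = 3.87 × 2.75 = 10.6425 m².
Resultant F = γ·h_c·A = 8.00496 × 3.60436 × 10.6425 = 307.065 kN.
I_c = b·h³/12 = 3.87 × 2.75³/12 = 6.70699 m⁴.
Centre of pressure: y_p = y_c + I_c/(y_c·A) = 5.325 + 6.70699/(5.325 × 10.6425) = 5.325 + 0.118349 = 5.44335 m along the plane.
Vertically, h_p = y_p·sinθ = 5.44335 × 0.676876 = 3.68447 m.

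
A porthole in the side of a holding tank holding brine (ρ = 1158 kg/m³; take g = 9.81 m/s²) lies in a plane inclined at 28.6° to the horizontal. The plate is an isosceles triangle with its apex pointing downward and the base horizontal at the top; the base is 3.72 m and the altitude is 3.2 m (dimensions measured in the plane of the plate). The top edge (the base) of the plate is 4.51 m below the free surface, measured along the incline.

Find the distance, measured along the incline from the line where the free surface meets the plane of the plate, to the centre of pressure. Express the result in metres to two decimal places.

γ = ρg = 1158 × 9.81 / 1000 = 11.35998 kN/m³.
Let θ = 28.6° be the plate's angle to the horizontal; measure y along the incline from where the plane meets the free surface. Vertical depth h = y·sinθ with sinθ = 0.478692.
With the apex down, the centroid sits h/3 = 3.2/3 = 1.06667 m below the base (the top edge), so y_c = 4.51 + 1.06667 = 5.57667 m and h_c = 5.57667 × 0.478692 = 2.66951 m.
A = ½ × 3.72 × 3.2 = 5.952 m².
Resultant F = γ·h_c·A = 11.35998 × 2.66951 × 5.952 = 180.498 kN.
I_c = b·h³/36 = 3.72 × 3.2³/36 = 3.38603 m⁴.
Centre of pressure: y_p = y_c + I_c/(y_c·A) = 5.57667 + 3.38603/(5.57667 × 5.952) = 5.57667 + 0.102012 = 5.67868 m along the plane.

y_p = 5.68 m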